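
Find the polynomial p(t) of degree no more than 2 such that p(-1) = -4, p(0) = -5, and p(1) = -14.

p(t) = -4t^2 - 5t - 5

Using the Lagrange interpolation formula with nodes -1, 0, 1:
  L_0(t) = t(t - 1) / 2
  L_1(t) = (t + 1)(t - 1) / -1
  L_2(t) = (t + 1)t / 2
Then p(t) = -4·L_0(t) - 5·L_1(t) - 14·L_2(t).
Expanding and collecting terms gives p(t) = -4t^2 - 5t - 5.
Check: p(-1) = -4. ✓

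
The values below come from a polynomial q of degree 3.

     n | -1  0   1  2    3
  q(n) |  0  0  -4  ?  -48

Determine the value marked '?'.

-18

The 4 known points determine the degree-3 polynomial uniquely.
Write q(n) = an^3 + bn^2 + cn + d. Substituting each data point gives a linear system:
  -a + b - c + d = 0
  d = 0
  a + b + c + d = -4
  27a + 9b + 3c + d = -48
Solving the system yields a = -1, b = -2, c = -1, d = 0.
So q(n) = -n³ - 2n² - n.
Then q(2) = -18.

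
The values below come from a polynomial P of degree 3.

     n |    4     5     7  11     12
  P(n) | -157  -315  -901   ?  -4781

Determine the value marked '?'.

The 4 known points determine the degree-3 polynomial uniquely.
Write P(n) = an^3 + bn^2 + cn + d. Substituting each data point gives a linear system:
  64a + 16b + 4c + d = -157
  125a + 25b + 5c + d = -315
  343a + 49b + 7c + d = -901
  1728a + 144b + 12c + d = -4781
Solving the system yields a = -3, b = 3, c = -2, d = -5.
So P(n) = -3n^3 + 3n^2 - 2n - 5.
Then P(11) = -3657.

-3657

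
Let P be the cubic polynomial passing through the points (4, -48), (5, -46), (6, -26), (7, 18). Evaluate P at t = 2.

-22

Using the Lagrange interpolation formula with nodes 4, 5, 6, 7:
  L_0(t) = (t - 5)(t - 6)(t - 7) / -6
  L_1(t) = (t - 4)(t - 6)(t - 7) / 2
  L_2(t) = (t - 4)(t - 5)(t - 7) / -2
  L_3(t) = (t - 4)(t - 5)(t - 6) / 6
Then P(t) = -48·L_0(t) - 46·L_1(t) - 26·L_2(t) + 18·L_3(t).
Expanding and collecting terms gives P(t) = t³ - 6t² - 5t + 4.
Evaluating at t = 2: P(2) = -22.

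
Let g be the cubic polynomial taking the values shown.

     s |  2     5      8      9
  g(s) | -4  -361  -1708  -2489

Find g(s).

g(s) = -4s^3 + 5s^2 + 2s + 4

Write g(s) = as^3 + bs^2 + cs + d. Substituting each data point gives a linear system:
  8a + 4b + 2c + d = -4
  125a + 25b + 5c + d = -361
  512a + 64b + 8c + d = -1708
  729a + 81b + 9c + d = -2489
Solving the system yields a = -4, b = 5, c = 2, d = 4.
So g(s) = -4s³ + 5s² + 2s + 4.
Check: g(5) = -361. ✓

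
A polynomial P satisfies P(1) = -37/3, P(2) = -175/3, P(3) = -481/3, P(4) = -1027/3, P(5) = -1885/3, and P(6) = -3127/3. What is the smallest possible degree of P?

Forward differences of the values at n = 1, 2, 3, 4, 5, 6:
  P  : -37/3  -175/3  -481/3  -1027/3  -1885/3  -3127/3
  Δ  : -46  -102  -182  -286  -414
  Δ^2: -56  -80  -104  -128
  Δ^3: -24  -24  -24
  Δ^4: 0  0
  Δ^5: 0
The third differences are constant (-24) and nonzero, while all higher differences vanish, so the minimal degree is 3.

3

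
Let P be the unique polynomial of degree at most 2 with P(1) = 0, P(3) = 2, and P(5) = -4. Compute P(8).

Forward differences of the values at t = 1, 3, 5:
  P  : 0  2  -4
  Δ  : 2  -6
  Δ^2: -8
The second differences are constant, confirming degree 2.
Interpolating (Newton forward form) and evaluating at t = 8 gives P(8) = -28.

-28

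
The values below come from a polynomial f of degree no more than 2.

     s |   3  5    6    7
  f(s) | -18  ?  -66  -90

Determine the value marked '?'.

-46

The 3 known points determine the degree-2 polynomial uniquely.
Write f(s) = as^2 + bs + c. Substituting each data point gives a linear system:
  9a + 3b + c = -18
  36a + 6b + c = -66
  49a + 7b + c = -90
Solving the system yields a = -2, b = 2, c = -6.
So f(s) = -2s² + 2s - 6.
Then f(5) = -46.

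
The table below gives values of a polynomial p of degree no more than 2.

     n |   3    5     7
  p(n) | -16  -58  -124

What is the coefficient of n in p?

Write p(n) = an^2 + bn + c. Substituting each data point gives a linear system:
  9a + 3b + c = -16
  25a + 5b + c = -58
  49a + 7b + c = -124
Solving the system yields a = -3, b = 3, c = 2.
So p(n) = -3n^2 + 3n + 2.
The coefficient of n is 3.

3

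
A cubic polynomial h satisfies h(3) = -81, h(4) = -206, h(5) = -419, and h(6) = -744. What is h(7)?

-1205

Forward differences of the values at s = 3, 4, 5, 6:
  h  : -81  -206  -419  -744
  Δ  : -125  -213  -325
  Δ^2: -88  -112
  Δ^3: -24
The third differences are constant, confirming degree 3.
Interpolating (Newton forward form) and evaluating at s = 7 gives h(7) = -1205.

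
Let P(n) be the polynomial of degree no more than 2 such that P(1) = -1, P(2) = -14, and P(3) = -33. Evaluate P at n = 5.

Write P(n) = an^2 + bn + c. Substituting each data point gives a linear system:
  a + b + c = -1
  4a + 2b + c = -14
  9a + 3b + c = -33
Solving the system yields a = -3, b = -4, c = 6.
So P(n) = -3n^2 - 4n + 6.
Then P(5) = -89.

-89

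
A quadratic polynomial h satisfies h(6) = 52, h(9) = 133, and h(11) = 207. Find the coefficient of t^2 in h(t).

2

Write h(t) = at^2 + bt + c. Substituting each data point gives a linear system:
  36a + 6b + c = 52
  81a + 9b + c = 133
  121a + 11b + c = 207
Solving the system yields a = 2, b = -3, c = -2.
So h(t) = 2t² - 3t - 2.
The leading coefficient is 2.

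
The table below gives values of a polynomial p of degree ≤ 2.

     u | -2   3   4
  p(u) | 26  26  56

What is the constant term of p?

-4

Write p(u) = au^2 + bu + c. Substituting each data point gives a linear system:
  4a - 2b + c = 26
  9a + 3b + c = 26
  16a + 4b + c = 56
Solving the system yields a = 5, b = -5, c = -4.
So p(u) = 5u^2 - 5u - 4.
The constant term is -4.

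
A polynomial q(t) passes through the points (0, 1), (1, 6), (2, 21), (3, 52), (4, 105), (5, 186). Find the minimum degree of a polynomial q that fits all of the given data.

3

Forward differences of the values at t = 0, 1, 2, 3, 4, 5:
  q  : 1  6  21  52  105  186
  Δ  : 5  15  31  53  81
  Δ^2: 10  16  22  28
  Δ^3: 6  6  6
  Δ^4: 0  0
  Δ^5: 0
The third differences are constant (6) and nonzero, while all higher differences vanish, so the minimal degree is 3.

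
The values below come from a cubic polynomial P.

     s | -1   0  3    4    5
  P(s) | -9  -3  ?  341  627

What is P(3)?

159

The 4 known points determine the degree-3 polynomial uniquely.
Write P(s) = as^3 + bs^2 + cs + d. Substituting each data point gives a linear system:
  -a + b - c + d = -9
  d = -3
  64a + 16b + 4c + d = 341
  125a + 25b + 5c + d = 627
Solving the system yields a = 4, b = 4, c = 6, d = -3.
So P(s) = 4s³ + 4s² + 6s - 3.
Then P(3) = 159.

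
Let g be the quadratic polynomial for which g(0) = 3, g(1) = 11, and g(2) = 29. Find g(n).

g(n) = 5n^2 + 3n + 3

Write g(n) = an^2 + bn + c. Substituting each data point gives a linear system:
  c = 3
  a + b + c = 11
  4a + 2b + c = 29
Solving the system yields a = 5, b = 3, c = 3.
So g(n) = 5n^2 + 3n + 3.
Check: g(0) = 3. ✓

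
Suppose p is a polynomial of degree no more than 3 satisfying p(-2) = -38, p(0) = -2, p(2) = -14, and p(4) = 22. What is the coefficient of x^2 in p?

Write p(x) = ax^3 + bx^2 + cx + d. Substituting each data point gives a linear system:
  -8a + 4b - 2c + d = -38
  d = -2
  8a + 4b + 2c + d = -14
  64a + 16b + 4c + d = 22
Solving the system yields a = 2, b = -6, c = -2, d = -2.
So p(x) = 2x³ - 6x² - 2x - 2.
The coefficient of x^2 is -6.

-6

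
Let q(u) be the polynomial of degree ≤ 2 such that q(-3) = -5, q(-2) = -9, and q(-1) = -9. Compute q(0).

Using the Lagrange interpolation formula with nodes -3, -2, -1:
  L_0(u) = (u + 2)(u + 1) / 2
  L_1(u) = (u + 3)(u + 1) / -1
  L_2(u) = (u + 3)(u + 2) / 2
Then q(u) = -5·L_0(u) - 9·L_1(u) - 9·L_2(u).
Expanding and collecting terms gives q(u) = 2u^2 + 6u - 5.
Evaluating at u = 0: q(0) = -5.

-5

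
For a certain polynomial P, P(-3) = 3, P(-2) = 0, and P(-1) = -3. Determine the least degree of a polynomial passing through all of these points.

1

Forward differences of the values at x = -3, -2, -1:
  P  : 3  0  -3
  Δ  : -3  -3
  Δ^2: 0
The first differences are constant (-3) and nonzero, while all higher differences vanish, so the minimal degree is 1.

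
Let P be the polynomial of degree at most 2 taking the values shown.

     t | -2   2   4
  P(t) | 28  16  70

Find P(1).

4

Write P(t) = at^2 + bt + c. Substituting each data point gives a linear system:
  4a - 2b + c = 28
  4a + 2b + c = 16
  16a + 4b + c = 70
Solving the system yields a = 5, b = -3, c = 2.
So P(t) = 5t^2 - 3t + 2.
Then P(1) = 4.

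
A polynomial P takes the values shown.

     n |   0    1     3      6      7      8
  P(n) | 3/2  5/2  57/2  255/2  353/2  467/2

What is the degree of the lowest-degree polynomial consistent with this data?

Divided differences on the nodes 0, 1, 3, 6, 7, 8:
  order 0: 3/2  5/2  57/2  255/2  353/2  467/2
  order 1: 1  13  33  49  57
  order 2: 4  4  4  4
  order 3: 0  0  0
  order 4: 0  0
  order 5: 0
The order-2 divided differences are all 4 (nonzero) and every higher order vanishes, so the data lies on a polynomial of degree exactly 2.

2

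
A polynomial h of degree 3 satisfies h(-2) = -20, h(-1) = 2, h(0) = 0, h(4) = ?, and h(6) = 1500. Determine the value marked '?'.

472

The 4 known points determine the degree-3 polynomial uniquely.
Write h(t) = at^3 + bt^2 + ct + d. Substituting each data point gives a linear system:
  -8a + 4b - 2c + d = -20
  -a + b - c + d = 2
  d = 0
  216a + 36b + 6c + d = 1500
Solving the system yields a = 6, b = 6, c = -2, d = 0.
So h(t) = 6t³ + 6t² - 2t.
Then h(4) = 472.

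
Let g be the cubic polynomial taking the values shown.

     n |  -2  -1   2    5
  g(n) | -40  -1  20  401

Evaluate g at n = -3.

-135

Using the Lagrange interpolation formula with nodes -2, -1, 2, 5:
  L_0(n) = (n + 1)(n - 2)(n - 5) / -28
  L_1(n) = (n + 2)(n - 2)(n - 5) / 18
  L_2(n) = (n + 2)(n + 1)(n - 5) / -36
  L_3(n) = (n + 2)(n + 1)(n - 2) / 126
Then g(n) = -40·L_0(n) - 1·L_1(n) + 20·L_2(n) + 401·L_3(n).
Expanding and collecting terms gives g(n) = 4n^3 - 4n^2 - n + 6.
Evaluating at n = -3: g(-3) = -135.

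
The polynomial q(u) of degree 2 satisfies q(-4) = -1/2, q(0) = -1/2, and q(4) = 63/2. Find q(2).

Using the Lagrange interpolation formula with nodes -4, 0, 4:
  L_0(u) = u(u - 4) / 32
  L_1(u) = (u + 4)(u - 4) / -16
  L_2(u) = (u + 4)u / 32
Then q(u) = -1/2·L_0(u) - 1/2·L_1(u) + 63/2·L_2(u).
Expanding and collecting terms gives q(u) = u² + 4u - 1/2.
Evaluating at u = 2: q(2) = 23/2.

23/2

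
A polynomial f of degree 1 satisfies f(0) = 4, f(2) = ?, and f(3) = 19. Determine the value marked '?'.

14

The 2 known points determine the degree-1 polynomial uniquely.
Write f(n) = an + b. Substituting each data point gives a linear system:
  b = 4
  3a + b = 19
Solving the system yields a = 5, b = 4.
So f(n) = 5n + 4.
Then f(2) = 14.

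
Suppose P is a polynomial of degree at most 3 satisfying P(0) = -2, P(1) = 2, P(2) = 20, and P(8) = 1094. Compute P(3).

64

Write P(x) = ax^3 + bx^2 + cx + d. Substituting each data point gives a linear system:
  d = -2
  a + b + c + d = 2
  8a + 4b + 2c + d = 20
  512a + 64b + 8c + d = 1094
Solving the system yields a = 2, b = 1, c = 1, d = -2.
So P(x) = 2x^3 + x^2 + x - 2.
Then P(3) = 64.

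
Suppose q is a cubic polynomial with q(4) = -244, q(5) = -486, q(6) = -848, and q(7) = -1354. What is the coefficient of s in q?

Write q(s) = as^3 + bs^2 + cs + d. Substituting each data point gives a linear system:
  64a + 16b + 4c + d = -244
  125a + 25b + 5c + d = -486
  216a + 36b + 6c + d = -848
  343a + 49b + 7c + d = -1354
Solving the system yields a = -4, b = 0, c = 2, d = 4.
So q(s) = -4s^3 + 2s + 4.
The coefficient of s is 2.

2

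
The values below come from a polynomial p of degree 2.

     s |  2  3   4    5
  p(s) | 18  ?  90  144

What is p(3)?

On equispaced nodes a degree-2 polynomial has vanishing third forward difference, so
  - p(2) + 3·p(3) - 3·p(4) + p(5) = 0.
Substituting the known values and solving for p(3):
  3·p(3) = 144
  p(3) = 48.

48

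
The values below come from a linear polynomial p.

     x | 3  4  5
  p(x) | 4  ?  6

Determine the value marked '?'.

5

The 2 known points determine the degree-1 polynomial uniquely.
Write p(x) = ax + b. Substituting each data point gives a linear system:
  3a + b = 4
  5a + b = 6
Solving the system yields a = 1, b = 1.
So p(x) = x + 1.
Then p(4) = 5.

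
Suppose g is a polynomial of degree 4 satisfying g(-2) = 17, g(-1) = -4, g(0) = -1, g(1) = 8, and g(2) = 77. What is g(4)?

971

Forward differences of the values at n = -2, -1, 0, 1, 2:
  g  : 17  -4  -1  8  77
  Δ  : -21  3  9  69
  Δ^2: 24  6  60
  Δ^3: -18  54
  Δ^4: 72
The fourth differences are constant, confirming degree 4.
Interpolating (Newton forward form) and evaluating at n = 4 gives g(4) = 971.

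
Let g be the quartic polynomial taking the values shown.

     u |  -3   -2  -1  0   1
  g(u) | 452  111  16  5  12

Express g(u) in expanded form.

Write g(u) = au^4 + bu^3 + cu^2 + du + e. Substituting each data point gives a linear system:
  81a - 27b + 9c - 3d + e = 452
  16a - 8b + 4c - 2d + e = 111
  a - b + c - d + e = 16
  e = 5
  a + b + c + d + e = 12
Solving the system yields a = 4, b = -3, c = 5, d = 1, e = 5.
So g(u) = 4u^4 - 3u^3 + 5u^2 + u + 5.
Check: g(-3) = 452. ✓

g(u) = 4u^4 - 3u^3 + 5u^2 + u + 5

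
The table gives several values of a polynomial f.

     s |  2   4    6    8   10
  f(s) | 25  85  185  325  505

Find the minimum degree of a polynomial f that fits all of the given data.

2

Forward differences of the values at s = 2, 4, 6, 8, 10:
  f  : 25  85  185  325  505
  Δ  : 60  100  140  180
  Δ^2: 40  40  40
  Δ^3: 0  0
  Δ^4: 0
The second differences are constant (40) and nonzero, while all higher differences vanish, so the minimal degree is 2.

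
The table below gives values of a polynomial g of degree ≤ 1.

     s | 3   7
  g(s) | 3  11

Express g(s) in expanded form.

Write g(s) = as + b. Substituting each data point gives a linear system:
  3a + b = 3
  7a + b = 11
Solving the system yields a = 2, b = -3.
So g(s) = 2s - 3.
Check: g(7) = 11. ✓

g(s) = 2s - 3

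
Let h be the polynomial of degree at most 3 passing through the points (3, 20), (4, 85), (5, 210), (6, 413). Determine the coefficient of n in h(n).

-4

Write h(n) = an^3 + bn^2 + cn + d. Substituting each data point gives a linear system:
  27a + 9b + 3c + d = 20
  64a + 16b + 4c + d = 85
  125a + 25b + 5c + d = 210
  216a + 36b + 6c + d = 413
Solving the system yields a = 3, b = -6, c = -4, d = 5.
So h(n) = 3n³ - 6n² - 4n + 5.
The coefficient of n is -4.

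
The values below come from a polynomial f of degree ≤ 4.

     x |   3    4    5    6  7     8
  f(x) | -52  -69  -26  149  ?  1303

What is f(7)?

On equispaced nodes a degree-4 polynomial has vanishing fifth forward difference, so
  - f(3) + 5·f(4) - 10·f(5) + 10·f(6) - 5·f(7) + f(8) = 0.
Substituting the known values and solving for f(7):
  -5·f(7) = -2760
  f(7) = 552.

552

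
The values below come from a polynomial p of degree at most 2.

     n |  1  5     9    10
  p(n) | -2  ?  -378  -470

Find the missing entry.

The 3 known points determine the degree-2 polynomial uniquely.
Write p(n) = an^2 + bn + c. Substituting each data point gives a linear system:
  a + b + c = -2
  81a + 9b + c = -378
  100a + 10b + c = -470
Solving the system yields a = -5, b = 3, c = 0.
So p(n) = -5n^2 + 3n.
Then p(5) = -110.

-110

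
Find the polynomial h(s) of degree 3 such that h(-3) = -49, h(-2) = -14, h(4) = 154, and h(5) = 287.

Using the Lagrange interpolation formula with nodes -3, -2, 4, 5:
  L_0(s) = (s + 2)(s - 4)(s - 5) / -56
  L_1(s) = (s + 3)(s - 4)(s - 5) / 42
  L_2(s) = (s + 3)(s + 2)(s - 5) / -42
  L_3(s) = (s + 3)(s + 2)(s - 4) / 56
Then h(s) = -49·L_0(s) - 14·L_1(s) + 154·L_2(s) + 287·L_3(s).
Expanding and collecting terms gives h(s) = 2s^3 + s^2 + 2s + 2.
Check: h(-3) = -49. ✓

h(s) = 2s^3 + s^2 + 2s + 2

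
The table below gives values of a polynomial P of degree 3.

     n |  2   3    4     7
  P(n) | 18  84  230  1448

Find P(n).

P(n) = 5n^3 - 5n^2 - 4n + 6

Write P(n) = an^3 + bn^2 + cn + d. Substituting each data point gives a linear system:
  8a + 4b + 2c + d = 18
  27a + 9b + 3c + d = 84
  64a + 16b + 4c + d = 230
  343a + 49b + 7c + d = 1448
Solving the system yields a = 5, b = -5, c = -4, d = 6.
So P(n) = 5n³ - 5n² - 4n + 6.
Check: P(3) = 84. ✓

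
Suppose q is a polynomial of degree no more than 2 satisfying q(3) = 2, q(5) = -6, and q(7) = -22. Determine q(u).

Write q(u) = au^2 + bu + c. Substituting each data point gives a linear system:
  9a + 3b + c = 2
  25a + 5b + c = -6
  49a + 7b + c = -22
Solving the system yields a = -1, b = 4, c = -1.
So q(u) = -u^2 + 4u - 1.
Check: q(7) = -22. ✓

q(u) = -u^2 + 4u - 1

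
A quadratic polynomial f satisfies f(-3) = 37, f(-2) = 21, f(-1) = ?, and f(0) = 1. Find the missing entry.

9

The 3 known points determine the degree-2 polynomial uniquely.
Write f(n) = an^2 + bn + c. Substituting each data point gives a linear system:
  9a - 3b + c = 37
  4a - 2b + c = 21
  c = 1
Solving the system yields a = 2, b = -6, c = 1.
So f(n) = 2n² - 6n + 1.
Then f(-1) = 9.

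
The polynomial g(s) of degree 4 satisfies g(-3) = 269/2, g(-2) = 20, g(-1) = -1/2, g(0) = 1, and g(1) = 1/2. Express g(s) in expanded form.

g(s) = 2s^4 - 3s^2 + (1/2)s + 1

Write g(s) = as^4 + bs^3 + cs^2 + ds + e. Substituting each data point gives a linear system:
  81a - 27b + 9c - 3d + e = 269/2
  16a - 8b + 4c - 2d + e = 20
  a - b + c - d + e = -1/2
  e = 1
  a + b + c + d + e = 1/2
Solving the system yields a = 2, b = 0, c = -3, d = 1/2, e = 1.
So g(s) = 2s^4 - 3s^2 + (1/2)s + 1.
Check: g(0) = 1. ✓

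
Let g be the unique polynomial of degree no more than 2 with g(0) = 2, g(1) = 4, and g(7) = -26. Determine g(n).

g(n) = -n^2 + 3n + 2

Using the Lagrange interpolation formula with nodes 0, 1, 7:
  L_0(n) = (n - 1)(n - 7) / 7
  L_1(n) = n(n - 7) / -6
  L_2(n) = n(n - 1) / 42
Then g(n) = 2·L_0(n) + 4·L_1(n) - 26·L_2(n).
Expanding and collecting terms gives g(n) = -n^2 + 3n + 2.
Check: g(1) = 4. ✓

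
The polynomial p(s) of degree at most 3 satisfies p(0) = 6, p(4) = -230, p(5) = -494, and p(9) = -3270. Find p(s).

Using the Lagrange interpolation formula with nodes 0, 4, 5, 9:
  L_0(s) = (s - 4)(s - 5)(s - 9) / -180
  L_1(s) = s(s - 5)(s - 9) / 20
  L_2(s) = s(s - 4)(s - 9) / -20
  L_3(s) = s(s - 4)(s - 5) / 180
Then p(s) = 6·L_0(s) - 230·L_1(s) - 494·L_2(s) - 3270·L_3(s).
Expanding and collecting terms gives p(s) = -5s³ + 4s² + 5s + 6.
Check: p(9) = -3270. ✓

p(s) = -5s^3 + 4s^2 + 5s + 6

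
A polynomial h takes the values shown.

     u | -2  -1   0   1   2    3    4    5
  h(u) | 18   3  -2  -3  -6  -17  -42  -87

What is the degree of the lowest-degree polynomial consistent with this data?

Forward differences of the values at u = -2, -1, 0, 1, 2, 3, 4, 5:
  h  : 18  3  -2  -3  -6  -17  -42  -87
  Δ  : -15  -5  -1  -3  -11  -25  -45
  Δ^2: 10  4  -2  -8  -14  -20
  Δ^3: -6  -6  -6  -6  -6
  Δ^4: 0  0  0  0
  Δ^5: 0  0  0
  Δ^6: 0  0
  Δ^7: 0
The third differences are constant (-6) and nonzero, while all higher differences vanish, so the minimal degree is 3.

3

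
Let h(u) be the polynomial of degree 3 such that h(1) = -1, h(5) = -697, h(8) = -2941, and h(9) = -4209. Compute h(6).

Using the Lagrange interpolation formula with nodes 1, 5, 8, 9:
  L_0(u) = (u - 5)(u - 8)(u - 9) / -224
  L_1(u) = (u - 1)(u - 8)(u - 9) / 48
  L_2(u) = (u - 1)(u - 5)(u - 9) / -21
  L_3(u) = (u - 1)(u - 5)(u - 8) / 32
Then h(u) = -1·L_0(u) - 697·L_1(u) - 2941·L_2(u) - 4209·L_3(u).
Expanding and collecting terms gives h(u) = -6u^3 + 2u^2 + 3.
Evaluating at u = 6: h(6) = -1221.

-1221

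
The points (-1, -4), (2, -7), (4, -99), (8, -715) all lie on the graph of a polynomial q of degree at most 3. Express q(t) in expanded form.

Using the Lagrange interpolation formula with nodes -1, 2, 4, 8:
  L_0(t) = (t - 2)(t - 4)(t - 8) / -135
  L_1(t) = (t + 1)(t - 4)(t - 8) / 36
  L_2(t) = (t + 1)(t - 2)(t - 8) / -40
  L_3(t) = (t + 1)(t - 2)(t - 4) / 216
Then q(t) = -4·L_0(t) - 7·L_1(t) - 99·L_2(t) - 715·L_3(t).
Expanding and collecting terms gives q(t) = -t^3 - 4t^2 + 6t + 5.
Check: q(-1) = -4. ✓

q(t) = -t^3 - 4t^2 + 6t + 5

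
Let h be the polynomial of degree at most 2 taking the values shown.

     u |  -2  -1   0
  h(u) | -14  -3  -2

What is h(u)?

h(u) = -5u^2 - 4u - 2

Write h(u) = au^2 + bu + c. Substituting each data point gives a linear system:
  4a - 2b + c = -14
  a - b + c = -3
  c = -2
Solving the system yields a = -5, b = -4, c = -2.
So h(u) = -5u^2 - 4u - 2.
Check: h(-1) = -3. ✓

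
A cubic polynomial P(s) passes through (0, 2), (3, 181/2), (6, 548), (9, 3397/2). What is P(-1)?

Write P(s) = as^3 + bs^2 + cs + d. Substituting each data point gives a linear system:
  d = 2
  27a + 9b + 3c + d = 181/2
  216a + 36b + 6c + d = 548
  729a + 81b + 9c + d = 3397/2
Solving the system yields a = 2, b = 5/2, c = 4, d = 2.
So P(s) = 2s^3 + (5/2)s^2 + 4s + 2.
Then P(-1) = -3/2.

-3/2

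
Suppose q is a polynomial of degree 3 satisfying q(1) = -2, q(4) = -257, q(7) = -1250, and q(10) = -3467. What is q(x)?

q(x) = -3x^3 - 5x^2 + 3x + 3

Write q(x) = ax^3 + bx^2 + cx + d. Substituting each data point gives a linear system:
  a + b + c + d = -2
  64a + 16b + 4c + d = -257
  343a + 49b + 7c + d = -1250
  1000a + 100b + 10c + d = -3467
Solving the system yields a = -3, b = -5, c = 3, d = 3.
So q(x) = -3x^3 - 5x^2 + 3x + 3.
Check: q(10) = -3467. ✓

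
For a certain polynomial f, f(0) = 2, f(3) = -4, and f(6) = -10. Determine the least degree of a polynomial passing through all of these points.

Forward differences of the values at u = 0, 3, 6:
  f  : 2  -4  -10
  Δ  : -6  -6
  Δ^2: 0
The first differences are constant (-6) and nonzero, while all higher differences vanish, so the minimal degree is 1.

1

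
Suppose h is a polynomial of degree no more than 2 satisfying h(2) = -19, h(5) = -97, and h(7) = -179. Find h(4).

Using the Lagrange interpolation formula with nodes 2, 5, 7:
  L_0(u) = (u - 5)(u - 7) / 15
  L_1(u) = (u - 2)(u - 7) / -6
  L_2(u) = (u - 2)(u - 5) / 10
Then h(u) = -19·L_0(u) - 97·L_1(u) - 179·L_2(u).
Expanding and collecting terms gives h(u) = -3u^2 - 5u + 3.
Evaluating at u = 4: h(4) = -65.

-65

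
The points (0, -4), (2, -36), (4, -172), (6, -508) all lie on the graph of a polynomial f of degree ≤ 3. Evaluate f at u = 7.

Using the Lagrange interpolation formula with nodes 0, 2, 4, 6:
  L_0(u) = (u - 2)(u - 4)(u - 6) / -48
  L_1(u) = u(u - 4)(u - 6) / 16
  L_2(u) = u(u - 2)(u - 6) / -16
  L_3(u) = u(u - 2)(u - 4) / 48
Then f(u) = -4·L_0(u) - 36·L_1(u) - 172·L_2(u) - 508·L_3(u).
Expanding and collecting terms gives f(u) = -2u^3 - u^2 - 6u - 4.
Evaluating at u = 7: f(7) = -781.

-781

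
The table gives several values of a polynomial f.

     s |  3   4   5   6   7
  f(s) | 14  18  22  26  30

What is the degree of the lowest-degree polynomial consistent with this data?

1

Forward differences of the values at s = 3, 4, 5, 6, 7:
  f  : 14  18  22  26  30
  Δ  : 4  4  4  4
  Δ^2: 0  0  0
  Δ^3: 0  0
  Δ^4: 0
The first differences are constant (4) and nonzero, while all higher differences vanish, so the minimal degree is 1.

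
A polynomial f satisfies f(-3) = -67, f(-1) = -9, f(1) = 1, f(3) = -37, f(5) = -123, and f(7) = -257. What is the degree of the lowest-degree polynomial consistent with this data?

2

Forward differences of the values at s = -3, -1, 1, 3, 5, 7:
  f  : -67  -9  1  -37  -123  -257
  Δ  : 58  10  -38  -86  -134
  Δ^2: -48  -48  -48  -48
  Δ^3: 0  0  0
  Δ^4: 0  0
  Δ^5: 0
The second differences are constant (-48) and nonzero, while all higher differences vanish, so the minimal degree is 2.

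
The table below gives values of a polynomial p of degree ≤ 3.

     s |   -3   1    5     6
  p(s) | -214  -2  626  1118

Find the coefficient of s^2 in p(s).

-5

Write p(s) = as^3 + bs^2 + cs + d. Substituting each data point gives a linear system:
  -27a + 9b - 3c + d = -214
  a + b + c + d = -2
  125a + 25b + 5c + d = 626
  216a + 36b + 6c + d = 1118
Solving the system yields a = 6, b = -5, c = 1, d = -4.
So p(s) = 6s^3 - 5s^2 + s - 4.
The coefficient of s^2 is -5.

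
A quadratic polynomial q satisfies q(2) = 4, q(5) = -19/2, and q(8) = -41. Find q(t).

q(t) = -t^2 + (5/2)t + 3

Write q(t) = at^2 + bt + c. Substituting each data point gives a linear system:
  4a + 2b + c = 4
  25a + 5b + c = -19/2
  64a + 8b + c = -41
Solving the system yields a = -1, b = 5/2, c = 3.
So q(t) = -t^2 + (5/2)t + 3.
Check: q(2) = 4. ✓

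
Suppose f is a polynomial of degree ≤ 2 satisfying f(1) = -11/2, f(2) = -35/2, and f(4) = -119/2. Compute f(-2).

-11/2

Write f(s) = as^2 + bs + c. Substituting each data point gives a linear system:
  a + b + c = -11/2
  4a + 2b + c = -35/2
  16a + 4b + c = -119/2
Solving the system yields a = -3, b = -3, c = 1/2.
So f(s) = -3s^2 - 3s + 1/2.
Then f(-2) = -11/2.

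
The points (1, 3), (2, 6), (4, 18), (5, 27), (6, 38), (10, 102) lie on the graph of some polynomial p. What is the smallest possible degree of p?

Divided differences on the nodes 1, 2, 4, 5, 6, 10:
  order 0: 3  6  18  27  38  102
  order 1: 3  6  9  11  16
  order 2: 1  1  1  1
  order 3: 0  0  0
  order 4: 0  0
  order 5: 0
The order-2 divided differences are all 1 (nonzero) and every higher order vanishes, so the data lies on a polynomial of degree exactly 2.

2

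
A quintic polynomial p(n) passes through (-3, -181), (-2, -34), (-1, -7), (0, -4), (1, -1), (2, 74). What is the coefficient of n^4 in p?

2

Write p(n) = an^5 + bn^4 + cn^3 + dn^2 + en + k. Substituting each data point gives a linear system:
  -243a + 81b - 27c + 9d - 3e + k = -181
  -32a + 16b - 8c + 4d - 2e + k = -34
  -a + b - c + d - e + k = -7
  k = -4
  a + b + c + d + e + k = -1
  32a + 16b + 8c + 4d + 2e + k = 74
Solving the system yields a = 1, b = 2, c = 3, d = -2, e = -1, k = -4.
So p(n) = n⁵ + 2n⁴ + 3n³ - 2n² - n - 4.
The coefficient of n^4 is 2.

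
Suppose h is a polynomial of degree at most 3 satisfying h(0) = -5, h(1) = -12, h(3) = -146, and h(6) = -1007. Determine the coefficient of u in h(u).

Write h(u) = au^3 + bu^2 + cu + d. Substituting each data point gives a linear system:
  d = -5
  a + b + c + d = -12
  27a + 9b + 3c + d = -146
  216a + 36b + 6c + d = -1007
Solving the system yields a = -4, b = -4, c = 1, d = -5.
So h(u) = -4u³ - 4u² + u - 5.
The coefficient of u is 1.

1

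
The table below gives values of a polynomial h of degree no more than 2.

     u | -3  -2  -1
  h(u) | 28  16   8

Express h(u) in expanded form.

Using the Lagrange interpolation formula with nodes -3, -2, -1:
  L_0(u) = (u + 2)(u + 1) / 2
  L_1(u) = (u + 3)(u + 1) / -1
  L_2(u) = (u + 3)(u + 2) / 2
Then h(u) = 28·L_0(u) + 16·L_1(u) + 8·L_2(u).
Expanding and collecting terms gives h(u) = 2u^2 - 2u + 4.
Check: h(-3) = 28. ✓

h(u) = 2u^2 - 2u + 4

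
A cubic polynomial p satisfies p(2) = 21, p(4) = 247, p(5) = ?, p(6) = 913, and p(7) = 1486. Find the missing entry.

The 4 known points determine the degree-3 polynomial uniquely.
Write p(u) = au^3 + bu^2 + cu + d. Substituting each data point gives a linear system:
  8a + 4b + 2c + d = 21
  64a + 16b + 4c + d = 247
  216a + 36b + 6c + d = 913
  343a + 49b + 7c + d = 1486
Solving the system yields a = 5, b = -5, c = 3, d = -5.
So p(u) = 5u^3 - 5u^2 + 3u - 5.
Then p(5) = 510.

510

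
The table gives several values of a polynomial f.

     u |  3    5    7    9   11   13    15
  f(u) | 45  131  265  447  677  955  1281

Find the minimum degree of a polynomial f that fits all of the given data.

Forward differences of the values at u = 3, 5, 7, 9, 11, 13, 15:
  f  : 45  131  265  447  677  955  1281
  Δ  : 86  134  182  230  278  326
  Δ^2: 48  48  48  48  48
  Δ^3: 0  0  0  0
  Δ^4: 0  0  0
  Δ^5: 0  0
  Δ^6: 0
The second differences are constant (48) and nonzero, while all higher differences vanish, so the minimal degree is 2.

2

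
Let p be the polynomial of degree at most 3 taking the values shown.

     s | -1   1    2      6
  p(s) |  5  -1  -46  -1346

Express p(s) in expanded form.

p(s) = -6s^3 - 2s^2 + 3s + 4

Using the Lagrange interpolation formula with nodes -1, 1, 2, 6:
  L_0(s) = (s - 1)(s - 2)(s - 6) / -42
  L_1(s) = (s + 1)(s - 2)(s - 6) / 10
  L_2(s) = (s + 1)(s - 1)(s - 6) / -12
  L_3(s) = (s + 1)(s - 1)(s - 2) / 140
Then p(s) = 5·L_0(s) - 1·L_1(s) - 46·L_2(s) - 1346·L_3(s).
Expanding and collecting terms gives p(s) = -6s^3 - 2s^2 + 3s + 4.
Check: p(-1) = 5. ✓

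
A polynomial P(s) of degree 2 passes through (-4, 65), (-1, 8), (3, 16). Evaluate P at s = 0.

1

Write P(s) = as^2 + bs + c. Substituting each data point gives a linear system:
  16a - 4b + c = 65
  a - b + c = 8
  9a + 3b + c = 16
Solving the system yields a = 3, b = -4, c = 1.
So P(s) = 3s^2 - 4s + 1.
Then P(0) = 1.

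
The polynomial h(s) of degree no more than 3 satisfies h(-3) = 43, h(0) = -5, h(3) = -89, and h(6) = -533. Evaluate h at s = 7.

Forward differences of the values at s = -3, 0, 3, 6:
  h  : 43  -5  -89  -533
  Δ  : -48  -84  -444
  Δ^2: -36  -360
  Δ^3: -324
The third differences are constant, confirming degree 3.
Interpolating (Newton forward form) and evaluating at s = 7 gives h(7) = -817.

-817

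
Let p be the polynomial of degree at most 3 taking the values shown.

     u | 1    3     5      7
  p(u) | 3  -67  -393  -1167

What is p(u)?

Write p(u) = au^3 + bu^2 + cu + d. Substituting each data point gives a linear system:
  a + b + c + d = 3
  27a + 9b + 3c + d = -67
  125a + 25b + 5c + d = -393
  343a + 49b + 7c + d = -1167
Solving the system yields a = -4, b = 4, c = 1, d = 2.
So p(u) = -4u^3 + 4u^2 + u + 2.
Check: p(5) = -393. ✓

p(u) = -4u^3 + 4u^2 + u + 2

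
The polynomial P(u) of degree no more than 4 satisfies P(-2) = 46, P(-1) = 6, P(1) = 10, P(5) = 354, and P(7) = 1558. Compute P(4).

136

Write P(u) = au^4 + bu^3 + cu^2 + du + e. Substituting each data point gives a linear system:
  16a - 8b + 4c - 2d + e = 46
  a - b + c - d + e = 6
  a + b + c + d + e = 10
  625a + 125b + 25c + 5d + e = 354
  2401a + 343b + 49c + 7d + e = 1558
Solving the system yields a = 1, b = -3, c = 3, d = 5, e = 4.
So P(u) = u^4 - 3u^3 + 3u^2 + 5u + 4.
Then P(4) = 136.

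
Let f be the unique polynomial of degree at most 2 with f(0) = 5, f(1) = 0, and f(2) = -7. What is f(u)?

Using the Lagrange interpolation formula with nodes 0, 1, 2:
  L_0(u) = (u - 1)(u - 2) / 2
  L_1(u) = u(u - 2) / -1
  L_2(u) = u(u - 1) / 2
Then f(u) = 5·L_0(u) + 0·L_1(u) - 7·L_2(u).
Expanding and collecting terms gives f(u) = -u² - 4u + 5.
Check: f(1) = 0. ✓

f(u) = -u^2 - 4u + 5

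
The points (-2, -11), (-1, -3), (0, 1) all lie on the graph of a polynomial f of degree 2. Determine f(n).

f(n) = -2n^2 + 2n + 1

Using the Lagrange interpolation formula with nodes -2, -1, 0:
  L_0(n) = (n + 1)n / 2
  L_1(n) = (n + 2)n / -1
  L_2(n) = (n + 2)(n + 1) / 2
Then f(n) = -11·L_0(n) - 3·L_1(n) + 1·L_2(n).
Expanding and collecting terms gives f(n) = -2n² + 2n + 1.
Check: f(-2) = -11. ✓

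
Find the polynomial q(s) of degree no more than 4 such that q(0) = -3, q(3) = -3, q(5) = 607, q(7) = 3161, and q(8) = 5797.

Write q(s) = as^4 + bs^3 + cs^2 + ds + e. Substituting each data point gives a linear system:
  e = -3
  81a + 27b + 9c + 3d + e = -3
  625a + 125b + 25c + 5d + e = 607
  2401a + 343b + 49c + 7d + e = 3161
  4096a + 512b + 64c + 8d + e = 5797
Solving the system yields a = 2, b = -4, c = -5, d = -3, e = -3.
So q(s) = 2s^4 - 4s^3 - 5s^2 - 3s - 3.
Check: q(0) = -3. ✓

q(s) = 2s^4 - 4s^3 - 5s^2 - 3s - 3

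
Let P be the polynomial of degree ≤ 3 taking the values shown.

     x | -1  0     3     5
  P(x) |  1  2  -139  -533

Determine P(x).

Using the Lagrange interpolation formula with nodes -1, 0, 3, 5:
  L_0(x) = x(x - 3)(x - 5) / -24
  L_1(x) = (x + 1)(x - 3)(x - 5) / 15
  L_2(x) = (x + 1)x(x - 5) / -24
  L_3(x) = (x + 1)x(x - 3) / 60
Then P(x) = 1·L_0(x) + 2·L_1(x) - 139·L_2(x) - 533·L_3(x).
Expanding and collecting terms gives P(x) = -3x³ - 6x² - 2x + 2.
Check: P(-1) = 1. ✓

P(x) = -3x^3 - 6x^2 - 2x + 2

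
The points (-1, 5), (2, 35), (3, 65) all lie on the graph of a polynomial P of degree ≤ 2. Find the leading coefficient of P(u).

5

Write P(u) = au^2 + bu + c. Substituting each data point gives a linear system:
  a - b + c = 5
  4a + 2b + c = 35
  9a + 3b + c = 65
Solving the system yields a = 5, b = 5, c = 5.
So P(u) = 5u^2 + 5u + 5.
The leading coefficient is 5.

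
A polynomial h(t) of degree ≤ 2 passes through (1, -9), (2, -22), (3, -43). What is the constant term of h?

-4

Write h(t) = at^2 + bt + c. Substituting each data point gives a linear system:
  a + b + c = -9
  4a + 2b + c = -22
  9a + 3b + c = -43
Solving the system yields a = -4, b = -1, c = -4.
So h(t) = -4t^2 - t - 4.
The constant term is -4.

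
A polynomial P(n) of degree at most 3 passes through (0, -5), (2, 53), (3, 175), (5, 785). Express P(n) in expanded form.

P(n) = 6n^3 + n^2 + 3n - 5

Write P(n) = an^3 + bn^2 + cn + d. Substituting each data point gives a linear system:
  d = -5
  8a + 4b + 2c + d = 53
  27a + 9b + 3c + d = 175
  125a + 25b + 5c + d = 785
Solving the system yields a = 6, b = 1, c = 3, d = -5.
So P(n) = 6n^3 + n^2 + 3n - 5.
Check: P(5) = 785. ✓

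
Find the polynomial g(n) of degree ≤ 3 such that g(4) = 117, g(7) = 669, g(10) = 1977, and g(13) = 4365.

Write g(n) = an^3 + bn^2 + cn + d. Substituting each data point gives a linear system:
  64a + 16b + 4c + d = 117
  343a + 49b + 7c + d = 669
  1000a + 100b + 10c + d = 1977
  2197a + 169b + 13c + d = 4365
Solving the system yields a = 2, b = 0, c = -2, d = -3.
So g(n) = 2n^3 - 2n - 3.
Check: g(10) = 1977. ✓

g(n) = 2n^3 - 2n - 3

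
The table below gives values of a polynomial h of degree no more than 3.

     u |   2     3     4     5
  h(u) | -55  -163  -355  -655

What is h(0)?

Forward differences of the values at u = 2, 3, 4, 5:
  h  : -55  -163  -355  -655
  Δ  : -108  -192  -300
  Δ^2: -84  -108
  Δ^3: -24
The third differences are constant, confirming degree 3.
Interpolating (Newton forward form) and evaluating at u = 0 gives h(0) = 5.

5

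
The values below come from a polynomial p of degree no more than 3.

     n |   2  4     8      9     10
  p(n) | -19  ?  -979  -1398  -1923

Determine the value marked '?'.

The 4 known points determine the degree-3 polynomial uniquely.
Write p(n) = an^3 + bn^2 + cn + d. Substituting each data point gives a linear system:
  8a + 4b + 2c + d = -19
  512a + 64b + 8c + d = -979
  729a + 81b + 9c + d = -1398
  1000a + 100b + 10c + d = -1923
Solving the system yields a = -2, b = 1, c = -2, d = -3.
So p(n) = -2n^3 + n^2 - 2n - 3.
Then p(4) = -123.

-123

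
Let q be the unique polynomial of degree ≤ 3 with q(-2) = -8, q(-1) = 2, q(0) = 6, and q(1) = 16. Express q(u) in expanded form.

q(u) = 2u^3 + 3u^2 + 5u + 6

Write q(u) = au^3 + bu^2 + cu + d. Substituting each data point gives a linear system:
  -8a + 4b - 2c + d = -8
  -a + b - c + d = 2
  d = 6
  a + b + c + d = 16
Solving the system yields a = 2, b = 3, c = 5, d = 6.
So q(u) = 2u^3 + 3u^2 + 5u + 6.
Check: q(-1) = 2. ✓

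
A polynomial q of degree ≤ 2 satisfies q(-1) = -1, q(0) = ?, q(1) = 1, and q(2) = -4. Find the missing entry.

On equispaced nodes a degree-2 polynomial has vanishing third forward difference, so
  - q(-1) + 3·q(0) - 3·q(1) + q(2) = 0.
Substituting the known values and solving for q(0):
  3·q(0) = 6
  q(0) = 2.

2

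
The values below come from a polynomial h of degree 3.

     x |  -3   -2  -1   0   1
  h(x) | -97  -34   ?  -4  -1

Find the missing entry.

On equispaced nodes a degree-3 polynomial has vanishing fourth forward difference, so
  h(-3) - 4·h(-2) + 6·h(-1) - 4·h(0) + h(1) = 0.
Substituting the known values and solving for h(-1):
  6·h(-1) = -54
  h(-1) = -9.

-9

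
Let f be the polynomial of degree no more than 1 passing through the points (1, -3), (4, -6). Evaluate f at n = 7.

Write f(n) = an + b. Substituting each data point gives a linear system:
  a + b = -3
  4a + b = -6
Solving the system yields a = -1, b = -2.
So f(n) = -n - 2.
Then f(7) = -9.

-9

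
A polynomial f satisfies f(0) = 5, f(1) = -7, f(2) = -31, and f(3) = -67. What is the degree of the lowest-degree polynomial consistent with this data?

Forward differences of the values at s = 0, 1, 2, 3:
  f  : 5  -7  -31  -67
  Δ  : -12  -24  -36
  Δ^2: -12  -12
  Δ^3: 0
The second differences are constant (-12) and nonzero, while all higher differences vanish, so the minimal degree is 2.

2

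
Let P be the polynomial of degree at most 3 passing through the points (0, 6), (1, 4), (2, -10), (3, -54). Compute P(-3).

Forward differences of the values at t = 0, 1, 2, 3:
  P  : 6  4  -10  -54
  Δ  : -2  -14  -44
  Δ^2: -12  -30
  Δ^3: -18
The third differences are constant, confirming degree 3.
Interpolating (Newton forward form) and evaluating at t = -3 gives P(-3) = 120.

120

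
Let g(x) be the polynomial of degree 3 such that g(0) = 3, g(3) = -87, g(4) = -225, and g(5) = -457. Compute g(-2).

Write g(x) = ax^3 + bx^2 + cx + d. Substituting each data point gives a linear system:
  d = 3
  27a + 9b + 3c + d = -87
  64a + 16b + 4c + d = -225
  125a + 25b + 5c + d = -457
Solving the system yields a = -4, b = 1, c = 3, d = 3.
So g(x) = -4x^3 + x^2 + 3x + 3.
Then g(-2) = 33.

33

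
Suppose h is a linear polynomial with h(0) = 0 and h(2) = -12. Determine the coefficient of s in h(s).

-6

Write h(s) = as + b. Substituting each data point gives a linear system:
  b = 0
  2a + b = -12
Solving the system yields a = -6, b = 0.
So h(s) = -6s.
The leading coefficient is -6.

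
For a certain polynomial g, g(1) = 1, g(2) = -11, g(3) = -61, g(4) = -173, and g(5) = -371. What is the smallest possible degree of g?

3

Forward differences of the values at t = 1, 2, 3, 4, 5:
  g  : 1  -11  -61  -173  -371
  Δ  : -12  -50  -112  -198
  Δ^2: -38  -62  -86
  Δ^3: -24  -24
  Δ^4: 0
The third differences are constant (-24) and nonzero, while all higher differences vanish, so the minimal degree is 3.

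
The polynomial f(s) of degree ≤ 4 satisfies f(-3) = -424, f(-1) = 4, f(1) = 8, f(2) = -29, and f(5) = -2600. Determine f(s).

f(s) = -5s^4 + 3s^3 + 6s^2 - s + 5

Write f(s) = as^4 + bs^3 + cs^2 + ds + e. Substituting each data point gives a linear system:
  81a - 27b + 9c - 3d + e = -424
  a - b + c - d + e = 4
  a + b + c + d + e = 8
  16a + 8b + 4c + 2d + e = -29
  625a + 125b + 25c + 5d + e = -2600
Solving the system yields a = -5, b = 3, c = 6, d = -1, e = 5.
So f(s) = -5s^4 + 3s^3 + 6s^2 - s + 5.
Check: f(5) = -2600. ✓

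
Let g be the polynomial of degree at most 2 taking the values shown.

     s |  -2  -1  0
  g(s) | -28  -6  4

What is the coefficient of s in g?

Write g(s) = as^2 + bs + c. Substituting each data point gives a linear system:
  4a - 2b + c = -28
  a - b + c = -6
  c = 4
Solving the system yields a = -6, b = 4, c = 4.
So g(s) = -6s^2 + 4s + 4.
The coefficient of s is 4.

4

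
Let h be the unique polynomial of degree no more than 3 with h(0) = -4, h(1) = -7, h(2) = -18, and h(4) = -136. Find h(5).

-279

Write h(x) = ax^3 + bx^2 + cx + d. Substituting each data point gives a linear system:
  d = -4
  a + b + c + d = -7
  8a + 4b + 2c + d = -18
  64a + 16b + 4c + d = -136
Solving the system yields a = -3, b = 5, c = -5, d = -4.
So h(x) = -3x^3 + 5x^2 - 5x - 4.
Then h(5) = -279.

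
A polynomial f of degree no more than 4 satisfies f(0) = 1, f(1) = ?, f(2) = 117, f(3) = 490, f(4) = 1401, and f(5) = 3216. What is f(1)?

12

The 5 known points determine the degree-4 polynomial uniquely.
Write f(t) = at^4 + bt^3 + ct^2 + dt + e. Substituting each data point gives a linear system:
  e = 1
  16a + 8b + 4c + 2d + e = 117
  81a + 27b + 9c + 3d + e = 490
  256a + 64b + 16c + 4d + e = 1401
  625a + 125b + 25c + 5d + e = 3216
Solving the system yields a = 4, b = 5, c = 4, d = -2, e = 1.
So f(t) = 4t⁴ + 5t³ + 4t² - 2t + 1.
Then f(1) = 12.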